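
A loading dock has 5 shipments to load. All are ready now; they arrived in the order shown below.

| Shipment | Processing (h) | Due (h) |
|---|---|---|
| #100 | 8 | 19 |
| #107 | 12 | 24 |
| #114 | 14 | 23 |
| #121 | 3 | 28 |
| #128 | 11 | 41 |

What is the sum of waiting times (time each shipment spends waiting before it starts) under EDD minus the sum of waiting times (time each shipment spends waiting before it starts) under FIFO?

EDD (increasing due date): #100 #114 #107 #121 #128.
#100: waits 0, runs 0→8
#114: waits 8, runs 8→22
#107: waits 22, runs 22→34
#121: waits 34, runs 34→37
#128: waits 37, runs 37→48
Sum = 0+8+22+34+37 = 101.
FIFO (arrival order): #100 #107 #114 #121 #128.
#100: waits 0, runs 0→8
#107: waits 8, runs 8→20
#114: waits 20, runs 20→34
#121: waits 34, runs 34→37
#128: waits 37, runs 37→48
Sum = 0+8+20+34+37 = 99.
Difference = 101 − 99 = 2.

2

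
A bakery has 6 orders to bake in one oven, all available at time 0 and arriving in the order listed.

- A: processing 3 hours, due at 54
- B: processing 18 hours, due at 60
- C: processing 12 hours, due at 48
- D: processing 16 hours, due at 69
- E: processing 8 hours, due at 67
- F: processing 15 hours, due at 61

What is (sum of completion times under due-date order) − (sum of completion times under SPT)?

EDD (increasing due date): C A B F E D.
C: 0→12
A: 12→15
B: 15→33
F: 33→48
E: 48→56
D: 56→72
Sum = 12+15+33+48+56+72 = 236.
SPT (increasing processing time): A E C F D B.
A: 0→3
E: 3→11
C: 11→23
F: 23→38
D: 38→54
B: 54→72
Sum = 3+11+23+38+54+72 = 201.
Difference = 236 − 201 = 35.

35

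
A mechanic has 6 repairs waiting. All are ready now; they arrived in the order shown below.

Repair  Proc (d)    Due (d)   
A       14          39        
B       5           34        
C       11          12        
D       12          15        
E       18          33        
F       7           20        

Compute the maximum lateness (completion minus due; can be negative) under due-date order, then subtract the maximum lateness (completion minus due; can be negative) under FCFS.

EDD (increasing due date): C D F E B A.
C: 0→11, due 12, lateness -1
D: 11→23, due 15, lateness 8
F: 23→30, due 20, lateness 10
E: 30→48, due 33, lateness 15
B: 48→53, due 34, lateness 19
A: 53→67, due 39, lateness 28
Maximum = 28.
FIFO (arrival order): A B C D E F.
A: 0→14, due 39, lateness -25
B: 14→19, due 34, lateness -15
C: 19→30, due 12, lateness 18
D: 30→42, due 15, lateness 27
E: 42→60, due 33, lateness 27
F: 60→67, due 20, lateness 47
Maximum = 47.
Difference = 28 − 47 = -19.

-19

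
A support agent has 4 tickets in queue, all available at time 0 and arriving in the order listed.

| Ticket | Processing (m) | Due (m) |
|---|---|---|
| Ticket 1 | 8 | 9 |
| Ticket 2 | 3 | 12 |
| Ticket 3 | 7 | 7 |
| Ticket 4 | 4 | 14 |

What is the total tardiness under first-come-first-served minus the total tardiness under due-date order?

FIFO (arrival order): Ticket 1 Ticket 2 Ticket 3 Ticket 4.
Ticket 1: 0→8, due 9, tardiness 0
Ticket 2: 8→11, due 12, tardiness 0
Ticket 3: 11→18, due 7, tardiness 11
Ticket 4: 18→22, due 14, tardiness 8
Sum = 0+0+11+8 = 19.
EDD (increasing due date): Ticket 3 Ticket 1 Ticket 2 Ticket 4.
Ticket 3: 0→7, due 7, tardiness 0
Ticket 1: 7→15, due 9, tardiness 6
Ticket 2: 15→18, due 12, tardiness 6
Ticket 4: 18→22, due 14, tardiness 8
Sum = 0+6+6+8 = 20.
Difference = 19 − 20 = -1.

-1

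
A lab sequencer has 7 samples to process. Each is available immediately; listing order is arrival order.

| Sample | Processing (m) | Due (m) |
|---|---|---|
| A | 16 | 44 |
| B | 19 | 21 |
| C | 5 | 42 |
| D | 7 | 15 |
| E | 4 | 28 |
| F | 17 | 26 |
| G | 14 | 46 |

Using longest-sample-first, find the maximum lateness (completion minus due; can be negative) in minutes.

LPT (decreasing processing time): B F A G D C E.
B: 0→19, due 21, lateness -2
F: 19→36, due 26, lateness 10
A: 36→52, due 44, lateness 8
G: 52→66, due 46, lateness 20
D: 66→73, due 15, lateness 58
C: 73→78, due 42, lateness 36
E: 78→82, due 28, lateness 54
Maximum = 58.

58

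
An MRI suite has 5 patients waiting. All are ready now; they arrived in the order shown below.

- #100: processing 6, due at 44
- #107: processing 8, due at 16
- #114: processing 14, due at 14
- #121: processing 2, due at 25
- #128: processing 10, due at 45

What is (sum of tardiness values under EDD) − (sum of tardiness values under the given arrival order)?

-13

EDD (increasing due date): #114 #107 #121 #100 #128.
#114: 0→14, due 14, tardiness 0
#107: 14→22, due 16, tardiness 6
#121: 22→24, due 25, tardiness 0
#100: 24→30, due 44, tardiness 0
#128: 30→40, due 45, tardiness 0
Sum = 0+6+0+0+0 = 6.
FIFO (arrival order): #100 #107 #114 #121 #128.
#100: 0→6, due 44, tardiness 0
#107: 6→14, due 16, tardiness 0
#114: 14→28, due 14, tardiness 14
#121: 28→30, due 25, tardiness 5
#128: 30→40, due 45, tardiness 0
Sum = 0+0+14+5+0 = 19.
Difference = 6 − 19 = -13.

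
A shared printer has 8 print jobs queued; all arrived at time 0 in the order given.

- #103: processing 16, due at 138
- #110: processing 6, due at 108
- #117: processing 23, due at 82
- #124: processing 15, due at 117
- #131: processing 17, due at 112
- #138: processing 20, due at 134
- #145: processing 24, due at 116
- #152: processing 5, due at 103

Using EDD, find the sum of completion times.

EDD (increasing due date): #117 #152 #110 #131 #145 #124 #138 #103.
#117: 0→23
#152: 23→28
#110: 28→34
#131: 34→51
#145: 51→75
#124: 75→90
#138: 90→110
#103: 110→126
Sum = 23+28+34+51+75+90+110+126 = 537.

537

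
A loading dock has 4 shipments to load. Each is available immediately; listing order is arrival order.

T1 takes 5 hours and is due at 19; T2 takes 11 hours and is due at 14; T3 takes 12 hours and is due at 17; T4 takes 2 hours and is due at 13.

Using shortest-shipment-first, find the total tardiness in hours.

17

SPT (increasing processing time): T4 T1 T2 T3.
T4: 0→2, due 13, tardiness 0
T1: 2→7, due 19, tardiness 0
T2: 7→18, due 14, tardiness 4
T3: 18→30, due 17, tardiness 13
Sum = 0+0+4+13 = 17.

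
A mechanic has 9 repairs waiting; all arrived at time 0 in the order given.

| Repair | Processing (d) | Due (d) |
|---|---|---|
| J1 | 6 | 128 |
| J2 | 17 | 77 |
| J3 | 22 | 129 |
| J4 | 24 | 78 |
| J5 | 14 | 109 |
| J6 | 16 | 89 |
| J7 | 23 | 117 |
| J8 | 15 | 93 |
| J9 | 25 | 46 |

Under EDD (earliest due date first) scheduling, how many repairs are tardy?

5

EDD (increasing due date): J9 J2 J4 J6 J8 J5 J7 J1 J3.
J9: 0→25, due 46, tardiness 0
J2: 25→42, due 77, tardiness 0
J4: 42→66, due 78, tardiness 0
J6: 66→82, due 89, tardiness 0
J8: 82→97, due 93, tardiness 4
J5: 97→111, due 109, tardiness 2
J7: 111→134, due 117, tardiness 17
J1: 134→140, due 128, tardiness 12
J3: 140→162, due 129, tardiness 33
Late repairs: 5.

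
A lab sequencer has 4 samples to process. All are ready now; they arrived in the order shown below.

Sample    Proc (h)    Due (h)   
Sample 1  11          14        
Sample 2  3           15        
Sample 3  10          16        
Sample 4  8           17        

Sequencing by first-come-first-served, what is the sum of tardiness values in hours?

23

FIFO (arrival order): Sample 1 Sample 2 Sample 3 Sample 4.
Sample 1: 0→11, due 14, tardiness 0
Sample 2: 11→14, due 15, tardiness 0
Sample 3: 14→24, due 16, tardiness 8
Sample 4: 24→32, due 17, tardiness 15
Sum = 0+0+8+15 = 23.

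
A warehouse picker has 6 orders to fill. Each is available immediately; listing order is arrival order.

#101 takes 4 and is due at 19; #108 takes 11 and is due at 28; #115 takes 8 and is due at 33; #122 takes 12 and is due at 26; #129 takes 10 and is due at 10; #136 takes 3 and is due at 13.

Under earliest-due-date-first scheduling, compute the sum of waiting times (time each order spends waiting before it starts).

EDD (increasing due date): #129 #136 #101 #122 #108 #115.
#129: waits 0, runs 0→10
#136: waits 10, runs 10→13
#101: waits 13, runs 13→17
#122: waits 17, runs 17→29
#108: waits 29, runs 29→40
#115: waits 40, runs 40→48
Sum = 0+10+13+17+29+40 = 109.

109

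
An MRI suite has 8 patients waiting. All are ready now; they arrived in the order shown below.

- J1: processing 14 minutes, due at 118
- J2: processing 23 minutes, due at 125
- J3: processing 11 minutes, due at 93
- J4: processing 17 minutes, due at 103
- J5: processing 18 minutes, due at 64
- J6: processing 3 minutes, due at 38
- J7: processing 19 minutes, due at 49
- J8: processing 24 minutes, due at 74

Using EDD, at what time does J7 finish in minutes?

22

EDD (increasing due date): J6 J7 J5 J8 J3 J4 J1 J2.
J6: 0→3
J7: 3→22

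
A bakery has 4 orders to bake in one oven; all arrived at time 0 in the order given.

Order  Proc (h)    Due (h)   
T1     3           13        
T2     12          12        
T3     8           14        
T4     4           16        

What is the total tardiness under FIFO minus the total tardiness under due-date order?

1

FIFO (arrival order): T1 T2 T3 T4.
T1: 0→3, due 13, tardiness 0
T2: 3→15, due 12, tardiness 3
T3: 15→23, due 14, tardiness 9
T4: 23→27, due 16, tardiness 11
Sum = 0+3+9+11 = 23.
EDD (increasing due date): T2 T1 T3 T4.
T2: 0→12, due 12, tardiness 0
T1: 12→15, due 13, tardiness 2
T3: 15→23, due 14, tardiness 9
T4: 23→27, due 16, tardiness 11
Sum = 0+2+9+11 = 22.
Difference = 23 − 22 = 1.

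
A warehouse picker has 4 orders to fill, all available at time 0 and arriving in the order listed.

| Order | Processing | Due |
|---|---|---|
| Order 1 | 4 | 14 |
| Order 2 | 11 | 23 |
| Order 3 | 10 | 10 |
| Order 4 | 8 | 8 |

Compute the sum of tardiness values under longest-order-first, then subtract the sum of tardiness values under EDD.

LPT (decreasing processing time): Order 2 Order 3 Order 4 Order 1.
Order 2: 0→11, due 23, tardiness 0
Order 3: 11→21, due 10, tardiness 11
Order 4: 21→29, due 8, tardiness 21
Order 1: 29→33, due 14, tardiness 19
Sum = 0+11+21+19 = 51.
EDD (increasing due date): Order 4 Order 3 Order 1 Order 2.
Order 4: 0→8, due 8, tardiness 0
Order 3: 8→18, due 10, tardiness 8
Order 1: 18→22, due 14, tardiness 8
Order 2: 22→33, due 23, tardiness 10
Sum = 0+8+8+10 = 26.
Difference = 51 − 26 = 25.

25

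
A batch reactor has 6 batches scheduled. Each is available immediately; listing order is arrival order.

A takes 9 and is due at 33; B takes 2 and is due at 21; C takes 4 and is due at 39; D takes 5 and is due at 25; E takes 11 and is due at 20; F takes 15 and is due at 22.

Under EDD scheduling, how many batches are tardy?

4

EDD (increasing due date): E B F D A C.
E: 0→11, due 20, tardiness 0
B: 11→13, due 21, tardiness 0
F: 13→28, due 22, tardiness 6
D: 28→33, due 25, tardiness 8
A: 33→42, due 33, tardiness 9
C: 42→46, due 39, tardiness 7
Late batches: 4.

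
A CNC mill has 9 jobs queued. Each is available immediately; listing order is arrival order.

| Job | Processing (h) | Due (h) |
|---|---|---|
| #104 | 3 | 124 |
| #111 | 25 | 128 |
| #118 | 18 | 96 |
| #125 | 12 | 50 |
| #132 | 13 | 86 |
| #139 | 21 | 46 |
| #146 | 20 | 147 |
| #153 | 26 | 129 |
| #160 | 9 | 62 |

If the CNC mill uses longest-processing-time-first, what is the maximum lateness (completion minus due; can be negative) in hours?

85

LPT (decreasing processing time): #153 #111 #139 #146 #118 #132 #125 #160 #104.
#153: 0→26, due 129, lateness -103
#111: 26→51, due 128, lateness -77
#139: 51→72, due 46, lateness 26
#146: 72→92, due 147, lateness -55
#118: 92→110, due 96, lateness 14
#132: 110→123, due 86, lateness 37
#125: 123→135, due 50, lateness 85
#160: 135→144, due 62, lateness 82
#104: 144→147, due 124, lateness 23
Maximum = 85.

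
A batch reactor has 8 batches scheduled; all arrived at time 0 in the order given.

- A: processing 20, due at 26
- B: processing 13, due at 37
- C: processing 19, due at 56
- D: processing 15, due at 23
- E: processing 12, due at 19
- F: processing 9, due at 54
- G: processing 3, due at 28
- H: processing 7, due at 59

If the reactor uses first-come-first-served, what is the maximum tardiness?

63

FIFO (arrival order): A B C D E F G H.
A: 0→20, due 26, tardiness 0
B: 20→33, due 37, tardiness 0
C: 33→52, due 56, tardiness 0
D: 52→67, due 23, tardiness 44
E: 67→79, due 19, tardiness 60
F: 79→88, due 54, tardiness 34
G: 88→91, due 28, tardiness 63
H: 91→98, due 59, tardiness 39
Maximum = 63.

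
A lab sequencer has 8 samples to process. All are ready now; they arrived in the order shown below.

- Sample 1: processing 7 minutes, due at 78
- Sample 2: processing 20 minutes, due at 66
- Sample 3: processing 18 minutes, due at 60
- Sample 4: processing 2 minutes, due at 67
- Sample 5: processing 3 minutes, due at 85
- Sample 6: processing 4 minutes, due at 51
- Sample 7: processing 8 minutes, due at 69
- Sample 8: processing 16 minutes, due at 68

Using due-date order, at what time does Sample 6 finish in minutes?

4

EDD (increasing due date): Sample 6 Sample 3 Sample 2 Sample 4 Sample 8 Sample 7 Sample 1 Sample 5.
Sample 6: 0→4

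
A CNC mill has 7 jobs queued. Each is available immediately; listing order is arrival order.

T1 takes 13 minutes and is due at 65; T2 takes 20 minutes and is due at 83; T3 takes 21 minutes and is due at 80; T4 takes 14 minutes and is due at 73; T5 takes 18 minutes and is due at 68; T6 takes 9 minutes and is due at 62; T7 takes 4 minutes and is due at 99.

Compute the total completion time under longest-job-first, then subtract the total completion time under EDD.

80

LPT (decreasing processing time): T3 T2 T5 T4 T1 T6 T7.
T3: 0→21
T2: 21→41
T5: 41→59
T4: 59→73
T1: 73→86
T6: 86→95
T7: 95→99
Sum = 21+41+59+73+86+95+99 = 474.
EDD (increasing due date): T6 T1 T5 T4 T3 T2 T7.
T6: 0→9
T1: 9→22
T5: 22→40
T4: 40→54
T3: 54→75
T2: 75→95
T7: 95→99
Sum = 9+22+40+54+75+95+99 = 394.
Difference = 474 − 394 = 80.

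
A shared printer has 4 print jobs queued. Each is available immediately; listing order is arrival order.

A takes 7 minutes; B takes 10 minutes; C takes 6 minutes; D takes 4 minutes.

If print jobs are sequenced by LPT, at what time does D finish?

27

LPT (decreasing processing time): B A C D.
B: 0→10
A: 10→17
C: 17→23
D: 23→27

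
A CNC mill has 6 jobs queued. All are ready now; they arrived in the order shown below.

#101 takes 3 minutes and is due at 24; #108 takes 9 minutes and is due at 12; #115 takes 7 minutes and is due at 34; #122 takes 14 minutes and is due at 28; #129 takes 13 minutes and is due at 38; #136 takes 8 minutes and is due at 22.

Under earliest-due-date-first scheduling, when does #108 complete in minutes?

EDD (increasing due date): #108 #136 #101 #122 #115 #129.
#108: 0→9

9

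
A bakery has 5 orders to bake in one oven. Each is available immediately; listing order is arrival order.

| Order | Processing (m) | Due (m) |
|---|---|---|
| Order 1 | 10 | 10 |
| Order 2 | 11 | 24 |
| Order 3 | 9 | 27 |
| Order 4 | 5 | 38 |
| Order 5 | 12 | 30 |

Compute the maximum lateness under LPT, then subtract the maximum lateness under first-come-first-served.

LPT (decreasing processing time): Order 5 Order 2 Order 1 Order 3 Order 4.
Order 5: 0→12, due 30, lateness -18
Order 2: 12→23, due 24, lateness -1
Order 1: 23→33, due 10, lateness 23
Order 3: 33→42, due 27, lateness 15
Order 4: 42→47, due 38, lateness 9
Maximum = 23.
FIFO (arrival order): Order 1 Order 2 Order 3 Order 4 Order 5.
Order 1: 0→10, due 10, lateness 0
Order 2: 10→21, due 24, lateness -3
Order 3: 21→30, due 27, lateness 3
Order 4: 30→35, due 38, lateness -3
Order 5: 35→47, due 30, lateness 17
Maximum = 17.
Difference = 23 − 17 = 6.

6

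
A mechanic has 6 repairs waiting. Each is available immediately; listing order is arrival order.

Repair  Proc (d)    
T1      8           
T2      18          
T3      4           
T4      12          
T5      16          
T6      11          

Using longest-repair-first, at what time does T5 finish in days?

LPT (decreasing processing time): T2 T5 T4 T6 T1 T3.
T2: 0→18
T5: 18→34

34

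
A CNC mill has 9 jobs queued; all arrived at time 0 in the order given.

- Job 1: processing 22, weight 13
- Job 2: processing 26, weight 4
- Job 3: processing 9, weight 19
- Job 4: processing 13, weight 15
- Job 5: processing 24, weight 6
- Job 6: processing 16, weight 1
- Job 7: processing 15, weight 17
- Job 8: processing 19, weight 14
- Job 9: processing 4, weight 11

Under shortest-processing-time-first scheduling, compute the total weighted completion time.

5097

SPT (increasing processing time): Job 9 Job 3 Job 4 Job 7 Job 6 Job 8 Job 1 Job 5 Job 2.
Job 9: finishes 4, weight 11, w·C = 44
Job 3: finishes 13, weight 19, w·C = 247
Job 4: finishes 26, weight 15, w·C = 390
Job 7: finishes 41, weight 17, w·C = 697
Job 6: finishes 57, weight 1, w·C = 57
Job 8: finishes 76, weight 14, w·C = 1064
Job 1: finishes 98, weight 13, w·C = 1274
Job 5: finishes 122, weight 6, w·C = 732
Job 2: finishes 148, weight 4, w·C = 592
Sum = 44+247+390+697+57+1064+1274+732+592 = 5097.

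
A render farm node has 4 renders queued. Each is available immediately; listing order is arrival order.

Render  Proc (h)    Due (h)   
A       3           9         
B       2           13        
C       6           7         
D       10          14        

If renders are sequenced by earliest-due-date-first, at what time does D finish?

EDD (increasing due date): C A B D.
C: 0→6
A: 6→9
B: 9→11
D: 11→21

21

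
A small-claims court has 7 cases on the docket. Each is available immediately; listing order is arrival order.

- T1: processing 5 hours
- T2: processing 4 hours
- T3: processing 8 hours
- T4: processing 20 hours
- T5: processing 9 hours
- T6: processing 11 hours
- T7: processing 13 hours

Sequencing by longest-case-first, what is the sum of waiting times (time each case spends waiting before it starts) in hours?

LPT (decreasing processing time): T4 T7 T6 T5 T3 T1 T2.
T4: waits 0, runs 0→20
T7: waits 20, runs 20→33
T6: waits 33, runs 33→44
T5: waits 44, runs 44→53
T3: waits 53, runs 53→61
T1: waits 61, runs 61→66
T2: waits 66, runs 66→70
Sum = 0+20+33+44+53+61+66 = 277.

277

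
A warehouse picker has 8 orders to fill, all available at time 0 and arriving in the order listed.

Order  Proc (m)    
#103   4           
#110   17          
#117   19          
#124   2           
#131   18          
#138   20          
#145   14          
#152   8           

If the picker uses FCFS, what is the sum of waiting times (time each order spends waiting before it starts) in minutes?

341

FIFO (arrival order): #103 #110 #117 #124 #131 #138 #145 #152.
#103: waits 0, runs 0→4
#110: waits 4, runs 4→21
#117: waits 21, runs 21→40
#124: waits 40, runs 40→42
#131: waits 42, runs 42→60
#138: waits 60, runs 60→80
#145: waits 80, runs 80→94
#152: waits 94, runs 94→102
Sum = 0+4+21+40+42+60+80+94 = 341.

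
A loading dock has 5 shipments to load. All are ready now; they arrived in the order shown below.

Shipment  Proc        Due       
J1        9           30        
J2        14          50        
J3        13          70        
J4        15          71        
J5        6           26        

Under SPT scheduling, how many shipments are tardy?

0

SPT (increasing processing time): J5 J1 J3 J2 J4.
J5: 0→6, due 26, tardiness 0
J1: 6→15, due 30, tardiness 0
J3: 15→28, due 70, tardiness 0
J2: 28→42, due 50, tardiness 0
J4: 42→57, due 71, tardiness 0
Late shipments: 0.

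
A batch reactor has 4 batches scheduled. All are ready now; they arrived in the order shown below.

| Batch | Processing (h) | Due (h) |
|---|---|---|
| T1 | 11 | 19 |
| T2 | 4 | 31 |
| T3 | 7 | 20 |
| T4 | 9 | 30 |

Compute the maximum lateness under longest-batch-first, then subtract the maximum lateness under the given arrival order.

5

LPT (decreasing processing time): T1 T4 T3 T2.
T1: 0→11, due 19, lateness -8
T4: 11→20, due 30, lateness -10
T3: 20→27, due 20, lateness 7
T2: 27→31, due 31, lateness 0
Maximum = 7.
FIFO (arrival order): T1 T2 T3 T4.
T1: 0→11, due 19, lateness -8
T2: 11→15, due 31, lateness -16
T3: 15→22, due 20, lateness 2
T4: 22→31, due 30, lateness 1
Maximum = 2.
Difference = 7 − 2 = 5.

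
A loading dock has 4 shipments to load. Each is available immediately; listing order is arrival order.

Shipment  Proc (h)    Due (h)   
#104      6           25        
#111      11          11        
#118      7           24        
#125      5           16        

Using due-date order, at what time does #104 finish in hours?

29

EDD (increasing due date): #111 #125 #118 #104.
#111: 0→11
#125: 11→16
#118: 16→23
#104: 23→29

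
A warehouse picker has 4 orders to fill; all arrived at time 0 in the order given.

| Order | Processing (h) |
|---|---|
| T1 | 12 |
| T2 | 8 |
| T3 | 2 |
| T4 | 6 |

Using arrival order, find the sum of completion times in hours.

82

FIFO (arrival order): T1 T2 T3 T4.
T1: 0→12
T2: 12→20
T3: 20→22
T4: 22→28
Sum = 12+20+22+28 = 82.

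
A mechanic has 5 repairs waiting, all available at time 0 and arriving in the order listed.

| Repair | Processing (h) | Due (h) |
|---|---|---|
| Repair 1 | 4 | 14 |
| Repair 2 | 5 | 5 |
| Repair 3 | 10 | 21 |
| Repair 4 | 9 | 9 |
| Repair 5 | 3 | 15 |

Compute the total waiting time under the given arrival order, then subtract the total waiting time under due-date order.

FIFO (arrival order): Repair 1 Repair 2 Repair 3 Repair 4 Repair 5.
Repair 1: waits 0, runs 0→4
Repair 2: waits 4, runs 4→9
Repair 3: waits 9, runs 9→19
Repair 4: waits 19, runs 19→28
Repair 5: waits 28, runs 28→31
Sum = 0+4+9+19+28 = 60.
EDD (increasing due date): Repair 2 Repair 4 Repair 1 Repair 5 Repair 3.
Repair 2: waits 0, runs 0→5
Repair 4: waits 5, runs 5→14
Repair 1: waits 14, runs 14→18
Repair 5: waits 18, runs 18→21
Repair 3: waits 21, runs 21→31
Sum = 0+5+14+18+21 = 58.
Difference = 60 − 58 = 2.

2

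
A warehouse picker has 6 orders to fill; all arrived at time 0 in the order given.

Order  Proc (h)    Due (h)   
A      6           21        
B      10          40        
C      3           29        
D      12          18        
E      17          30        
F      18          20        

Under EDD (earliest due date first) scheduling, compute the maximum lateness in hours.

EDD (increasing due date): D F A C E B.
D: 0→12, due 18, lateness -6
F: 12→30, due 20, lateness 10
A: 30→36, due 21, lateness 15
C: 36→39, due 29, lateness 10
E: 39→56, due 30, lateness 26
B: 56→66, due 40, lateness 26
Maximum = 26.

26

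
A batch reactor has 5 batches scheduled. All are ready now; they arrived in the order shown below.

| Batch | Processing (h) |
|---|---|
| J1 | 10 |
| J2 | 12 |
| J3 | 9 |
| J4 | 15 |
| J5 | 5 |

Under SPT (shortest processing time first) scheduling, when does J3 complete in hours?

14

SPT (increasing processing time): J5 J3 J1 J2 J4.
J5: 0→5
J3: 5→14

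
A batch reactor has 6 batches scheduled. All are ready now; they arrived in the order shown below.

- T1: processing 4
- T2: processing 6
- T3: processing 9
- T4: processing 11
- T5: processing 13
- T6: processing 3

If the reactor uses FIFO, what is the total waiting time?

106

FIFO (arrival order): T1 T2 T3 T4 T5 T6.
T1: waits 0, runs 0→4
T2: waits 4, runs 4→10
T3: waits 10, runs 10→19
T4: waits 19, runs 19→30
T5: waits 30, runs 30→43
T6: waits 43, runs 43→46
Sum = 0+4+10+19+30+43 = 106.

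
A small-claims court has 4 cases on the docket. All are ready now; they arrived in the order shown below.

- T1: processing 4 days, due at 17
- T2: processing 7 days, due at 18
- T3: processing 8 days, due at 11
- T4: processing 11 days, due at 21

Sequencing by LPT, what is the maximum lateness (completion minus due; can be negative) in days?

LPT (decreasing processing time): T4 T3 T2 T1.
T4: 0→11, due 21, lateness -10
T3: 11→19, due 11, lateness 8
T2: 19→26, due 18, lateness 8
T1: 26→30, due 17, lateness 13
Maximum = 13.

13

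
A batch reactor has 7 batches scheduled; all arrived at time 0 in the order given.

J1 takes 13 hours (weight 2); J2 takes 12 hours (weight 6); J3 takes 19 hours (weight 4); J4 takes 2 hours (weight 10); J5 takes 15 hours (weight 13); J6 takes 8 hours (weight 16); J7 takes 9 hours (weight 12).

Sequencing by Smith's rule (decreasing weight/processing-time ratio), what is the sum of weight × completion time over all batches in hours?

1542

WSPT (decreasing weight/processing-time ratio): J4 J6 J7 J5 J2 J3 J1.
J4: finishes 2, weight 10, w·C = 20
J6: finishes 10, weight 16, w·C = 160
J7: finishes 19, weight 12, w·C = 228
J5: finishes 34, weight 13, w·C = 442
J2: finishes 46, weight 6, w·C = 276
J3: finishes 65, weight 4, w·C = 260
J1: finishes 78, weight 2, w·C = 156
Sum = 20+160+228+442+276+260+156 = 1542.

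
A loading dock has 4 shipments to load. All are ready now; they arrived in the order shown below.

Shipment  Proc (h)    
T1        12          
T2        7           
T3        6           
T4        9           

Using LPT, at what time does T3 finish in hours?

LPT (decreasing processing time): T1 T4 T2 T3.
T1: 0→12
T4: 12→21
T2: 21→28
T3: 28→34

34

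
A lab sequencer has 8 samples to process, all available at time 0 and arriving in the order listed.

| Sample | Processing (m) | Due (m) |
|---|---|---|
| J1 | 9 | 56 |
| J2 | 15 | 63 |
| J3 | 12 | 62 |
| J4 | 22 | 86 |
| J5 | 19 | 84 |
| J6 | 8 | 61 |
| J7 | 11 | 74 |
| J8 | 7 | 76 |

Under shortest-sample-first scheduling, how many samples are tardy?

1

SPT (increasing processing time): J8 J6 J1 J7 J3 J2 J5 J4.
J8: 0→7, due 76, tardiness 0
J6: 7→15, due 61, tardiness 0
J1: 15→24, due 56, tardiness 0
J7: 24→35, due 74, tardiness 0
J3: 35→47, due 62, tardiness 0
J2: 47→62, due 63, tardiness 0
J5: 62→81, due 84, tardiness 0
J4: 81→103, due 86, tardiness 17
Late samples: 1.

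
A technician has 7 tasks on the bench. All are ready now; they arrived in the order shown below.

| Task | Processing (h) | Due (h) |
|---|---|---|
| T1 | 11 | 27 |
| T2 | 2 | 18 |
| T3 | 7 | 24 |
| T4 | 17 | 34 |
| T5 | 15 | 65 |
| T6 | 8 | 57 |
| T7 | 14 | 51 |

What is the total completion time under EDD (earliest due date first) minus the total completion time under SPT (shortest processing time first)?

EDD (increasing due date): T2 T3 T1 T4 T7 T6 T5.
T2: 0→2
T3: 2→9
T1: 9→20
T4: 20→37
T7: 37→51
T6: 51→59
T5: 59→74
Sum = 2+9+20+37+51+59+74 = 252.
SPT (increasing processing time): T2 T3 T6 T1 T7 T5 T4.
T2: 0→2
T3: 2→9
T6: 9→17
T1: 17→28
T7: 28→42
T5: 42→57
T4: 57→74
Sum = 2+9+17+28+42+57+74 = 229.
Difference = 252 − 229 = 23.

23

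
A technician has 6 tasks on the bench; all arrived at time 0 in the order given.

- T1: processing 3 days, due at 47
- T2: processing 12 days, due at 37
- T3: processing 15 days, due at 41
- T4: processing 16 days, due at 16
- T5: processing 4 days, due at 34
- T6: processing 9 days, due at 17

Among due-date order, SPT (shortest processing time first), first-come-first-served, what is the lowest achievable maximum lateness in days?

EDD (increasing due date): T4 T6 T5 T2 T3 T1.
T4: 0→16, due 16, lateness 0
T6: 16→25, due 17, lateness 8
T5: 25→29, due 34, lateness -5
T2: 29→41, due 37, lateness 4
T3: 41→56, due 41, lateness 15
T1: 56→59, due 47, lateness 12
Maximum = 15.
SPT (increasing processing time): T1 T5 T6 T2 T3 T4.
T1: 0→3, due 47, lateness -44
T5: 3→7, due 34, lateness -27
T6: 7→16, due 17, lateness -1
T2: 16→28, due 37, lateness -9
T3: 28→43, due 41, lateness 2
T4: 43→59, due 16, lateness 43
Maximum = 43.
FIFO (arrival order): T1 T2 T3 T4 T5 T6.
T1: 0→3, due 47, lateness -44
T2: 3→15, due 37, lateness -22
T3: 15→30, due 41, lateness -11
T4: 30→46, due 16, lateness 30
T5: 46→50, due 34, lateness 16
T6: 50→59, due 17, lateness 42
Maximum = 42.
EDD 15, SPT 43, FIFO 42 → minimum 15.

15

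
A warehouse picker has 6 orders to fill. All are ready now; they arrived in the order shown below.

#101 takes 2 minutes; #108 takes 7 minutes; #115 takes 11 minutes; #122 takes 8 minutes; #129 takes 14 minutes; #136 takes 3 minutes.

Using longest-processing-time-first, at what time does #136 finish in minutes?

LPT (decreasing processing time): #129 #115 #122 #108 #136 #101.
#129: 0→14
#115: 14→25
#122: 25→33
#108: 33→40
#136: 40→43

43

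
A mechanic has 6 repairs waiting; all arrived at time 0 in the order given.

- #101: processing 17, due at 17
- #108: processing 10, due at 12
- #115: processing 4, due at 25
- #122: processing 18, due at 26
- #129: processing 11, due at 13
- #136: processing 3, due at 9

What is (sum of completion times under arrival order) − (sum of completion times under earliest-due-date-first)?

FIFO (arrival order): #101 #108 #115 #122 #129 #136.
#101: 0→17
#108: 17→27
#115: 27→31
#122: 31→49
#129: 49→60
#136: 60→63
Sum = 17+27+31+49+60+63 = 247.
EDD (increasing due date): #136 #108 #129 #101 #115 #122.
#136: 0→3
#108: 3→13
#129: 13→24
#101: 24→41
#115: 41→45
#122: 45→63
Sum = 3+13+24+41+45+63 = 189.
Difference = 247 − 189 = 58.

58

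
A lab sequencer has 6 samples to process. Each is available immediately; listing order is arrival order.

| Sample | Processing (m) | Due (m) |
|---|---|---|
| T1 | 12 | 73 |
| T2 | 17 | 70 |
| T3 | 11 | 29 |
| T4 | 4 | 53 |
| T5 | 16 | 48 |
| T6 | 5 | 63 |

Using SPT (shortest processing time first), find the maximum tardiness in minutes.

SPT (increasing processing time): T4 T6 T3 T1 T5 T2.
T4: 0→4, due 53, tardiness 0
T6: 4→9, due 63, tardiness 0
T3: 9→20, due 29, tardiness 0
T1: 20→32, due 73, tardiness 0
T5: 32→48, due 48, tardiness 0
T2: 48→65, due 70, tardiness 0
Maximum = 0.

0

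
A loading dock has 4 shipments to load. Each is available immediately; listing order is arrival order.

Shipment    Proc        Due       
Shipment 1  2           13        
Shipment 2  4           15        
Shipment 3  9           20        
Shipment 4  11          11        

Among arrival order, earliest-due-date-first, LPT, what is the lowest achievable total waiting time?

23

FIFO (arrival order): Shipment 1 Shipment 2 Shipment 3 Shipment 4.
Shipment 1: waits 0, runs 0→2
Shipment 2: waits 2, runs 2→6
Shipment 3: waits 6, runs 6→15
Shipment 4: waits 15, runs 15→26
Sum = 0+2+6+15 = 23.
EDD (increasing due date): Shipment 4 Shipment 1 Shipment 2 Shipment 3.
Shipment 4: waits 0, runs 0→11
Shipment 1: waits 11, runs 11→13
Shipment 2: waits 13, runs 13→17
Shipment 3: waits 17, runs 17→26
Sum = 0+11+13+17 = 41.
LPT (decreasing processing time): Shipment 4 Shipment 3 Shipment 2 Shipment 1.
Shipment 4: waits 0, runs 0→11
Shipment 3: waits 11, runs 11→20
Shipment 2: waits 20, runs 20→24
Shipment 1: waits 24, runs 24→26
Sum = 0+11+20+24 = 55.
FIFO 23, EDD 41, LPT 55 → minimum 23.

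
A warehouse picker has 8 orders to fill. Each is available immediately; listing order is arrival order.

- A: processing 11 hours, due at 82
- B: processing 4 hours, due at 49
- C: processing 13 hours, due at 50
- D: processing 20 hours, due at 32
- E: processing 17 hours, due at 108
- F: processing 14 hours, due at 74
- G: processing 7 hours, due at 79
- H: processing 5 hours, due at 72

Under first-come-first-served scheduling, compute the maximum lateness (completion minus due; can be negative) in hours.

19

FIFO (arrival order): A B C D E F G H.
A: 0→11, due 82, lateness -71
B: 11→15, due 49, lateness -34
C: 15→28, due 50, lateness -22
D: 28→48, due 32, lateness 16
E: 48→65, due 108, lateness -43
F: 65→79, due 74, lateness 5
G: 79→86, due 79, lateness 7
H: 86→91, due 72, lateness 19
Maximum = 19.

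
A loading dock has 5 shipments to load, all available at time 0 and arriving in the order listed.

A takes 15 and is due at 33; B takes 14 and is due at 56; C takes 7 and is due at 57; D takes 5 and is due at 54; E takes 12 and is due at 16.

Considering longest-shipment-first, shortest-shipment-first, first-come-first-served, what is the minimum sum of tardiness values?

25

LPT (decreasing processing time): A B E C D.
A: 0→15, due 33, tardiness 0
B: 15→29, due 56, tardiness 0
E: 29→41, due 16, tardiness 25
C: 41→48, due 57, tardiness 0
D: 48→53, due 54, tardiness 0
Sum = 0+0+25+0+0 = 25.
SPT (increasing processing time): D C E B A.
D: 0→5, due 54, tardiness 0
C: 5→12, due 57, tardiness 0
E: 12→24, due 16, tardiness 8
B: 24→38, due 56, tardiness 0
A: 38→53, due 33, tardiness 20
Sum = 0+0+8+0+20 = 28.
FIFO (arrival order): A B C D E.
A: 0→15, due 33, tardiness 0
B: 15→29, due 56, tardiness 0
C: 29→36, due 57, tardiness 0
D: 36→41, due 54, tardiness 0
E: 41→53, due 16, tardiness 37
Sum = 0+0+0+0+37 = 37.
LPT 25, SPT 28, FIFO 37 → minimum 25.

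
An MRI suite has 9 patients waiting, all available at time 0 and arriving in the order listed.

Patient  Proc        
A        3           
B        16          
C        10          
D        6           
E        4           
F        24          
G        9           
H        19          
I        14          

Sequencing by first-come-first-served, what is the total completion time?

FIFO (arrival order): A B C D E F G H I.
A: 0→3
B: 3→19
C: 19→29
D: 29→35
E: 35→39
F: 39→63
G: 63→72
H: 72→91
I: 91→105
Sum = 3+19+29+35+39+63+72+91+105 = 456.

456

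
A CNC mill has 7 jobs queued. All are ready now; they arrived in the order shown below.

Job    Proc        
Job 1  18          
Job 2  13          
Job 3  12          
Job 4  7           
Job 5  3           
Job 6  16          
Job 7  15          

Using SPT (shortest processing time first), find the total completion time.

SPT (increasing processing time): Job 5 Job 4 Job 3 Job 2 Job 7 Job 6 Job 1.
Job 5: 0→3
Job 4: 3→10
Job 3: 10→22
Job 2: 22→35
Job 7: 35→50
Job 6: 50→66
Job 1: 66→84
Sum = 3+10+22+35+50+66+84 = 270.

270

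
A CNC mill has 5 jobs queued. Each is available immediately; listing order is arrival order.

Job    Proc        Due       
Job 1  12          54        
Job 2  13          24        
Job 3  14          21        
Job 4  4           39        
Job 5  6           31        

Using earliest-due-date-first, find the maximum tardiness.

EDD (increasing due date): Job 3 Job 2 Job 5 Job 4 Job 1.
Job 3: 0→14, due 21, tardiness 0
Job 2: 14→27, due 24, tardiness 3
Job 5: 27→33, due 31, tardiness 2
Job 4: 33→37, due 39, tardiness 0
Job 1: 37→49, due 54, tardiness 0
Maximum = 3.

3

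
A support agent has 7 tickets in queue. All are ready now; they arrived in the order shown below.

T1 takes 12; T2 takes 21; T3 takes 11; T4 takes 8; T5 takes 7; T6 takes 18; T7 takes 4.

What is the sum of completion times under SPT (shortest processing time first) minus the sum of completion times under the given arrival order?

-111

SPT (increasing processing time): T7 T5 T4 T3 T1 T6 T2.
T7: 0→4
T5: 4→11
T4: 11→19
T3: 19→30
T1: 30→42
T6: 42→60
T2: 60→81
Sum = 4+11+19+30+42+60+81 = 247.
FIFO (arrival order): T1 T2 T3 T4 T5 T6 T7.
T1: 0→12
T2: 12→33
T3: 33→44
T4: 44→52
T5: 52→59
T6: 59→77
T7: 77→81
Sum = 12+33+44+52+59+77+81 = 358.
Difference = 247 − 358 = -111.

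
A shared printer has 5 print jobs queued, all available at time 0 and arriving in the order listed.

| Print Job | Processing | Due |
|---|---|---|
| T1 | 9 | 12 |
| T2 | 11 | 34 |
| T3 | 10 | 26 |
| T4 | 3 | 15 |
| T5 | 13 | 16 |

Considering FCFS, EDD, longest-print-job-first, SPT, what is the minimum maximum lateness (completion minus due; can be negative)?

12

FIFO (arrival order): T1 T2 T3 T4 T5.
T1: 0→9, due 12, lateness -3
T2: 9→20, due 34, lateness -14
T3: 20→30, due 26, lateness 4
T4: 30→33, due 15, lateness 18
T5: 33→46, due 16, lateness 30
Maximum = 30.
EDD (increasing due date): T1 T4 T5 T3 T2.
T1: 0→9, due 12, lateness -3
T4: 9→12, due 15, lateness -3
T5: 12→25, due 16, lateness 9
T3: 25→35, due 26, lateness 9
T2: 35→46, due 34, lateness 12
Maximum = 12.
LPT (decreasing processing time): T5 T2 T3 T1 T4.
T5: 0→13, due 16, lateness -3
T2: 13→24, due 34, lateness -10
T3: 24→34, due 26, lateness 8
T1: 34→43, due 12, lateness 31
T4: 43→46, due 15, lateness 31
Maximum = 31.
SPT (increasing processing time): T4 T1 T3 T2 T5.
T4: 0→3, due 15, lateness -12
T1: 3→12, due 12, lateness 0
T3: 12→22, due 26, lateness -4
T2: 22→33, due 34, lateness -1
T5: 33→46, due 16, lateness 30
Maximum = 30.
FIFO 30, EDD 12, LPT 31, SPT 30 → minimum 12.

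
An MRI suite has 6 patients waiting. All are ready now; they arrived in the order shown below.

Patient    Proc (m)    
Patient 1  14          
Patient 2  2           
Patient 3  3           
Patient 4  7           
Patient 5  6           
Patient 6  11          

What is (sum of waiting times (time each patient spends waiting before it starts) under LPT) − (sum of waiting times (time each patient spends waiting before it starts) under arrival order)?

LPT (decreasing processing time): Patient 1 Patient 6 Patient 4 Patient 5 Patient 3 Patient 2.
Patient 1: waits 0, runs 0→14
Patient 6: waits 14, runs 14→25
Patient 4: waits 25, runs 25→32
Patient 5: waits 32, runs 32→38
Patient 3: waits 38, runs 38→41
Patient 2: waits 41, runs 41→43
Sum = 0+14+25+32+38+41 = 150.
FIFO (arrival order): Patient 1 Patient 2 Patient 3 Patient 4 Patient 5 Patient 6.
Patient 1: waits 0, runs 0→14
Patient 2: waits 14, runs 14→16
Patient 3: waits 16, runs 16→19
Patient 4: waits 19, runs 19→26
Patient 5: waits 26, runs 26→32
Patient 6: waits 32, runs 32→43
Sum = 0+14+16+19+26+32 = 107.
Difference = 150 − 107 = 43.

43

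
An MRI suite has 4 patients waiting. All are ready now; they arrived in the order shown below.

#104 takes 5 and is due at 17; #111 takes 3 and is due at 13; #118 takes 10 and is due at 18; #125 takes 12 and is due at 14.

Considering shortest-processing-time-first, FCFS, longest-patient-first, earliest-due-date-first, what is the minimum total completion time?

59

SPT (increasing processing time): #111 #104 #118 #125.
#111: 0→3
#104: 3→8
#118: 8→18
#125: 18→30
Sum = 3+8+18+30 = 59.
FIFO (arrival order): #104 #111 #118 #125.
#104: 0→5
#111: 5→8
#118: 8→18
#125: 18→30
Sum = 5+8+18+30 = 61.
LPT (decreasing processing time): #125 #118 #104 #111.
#125: 0→12
#118: 12→22
#104: 22→27
#111: 27→30
Sum = 12+22+27+30 = 91.
EDD (increasing due date): #111 #125 #104 #118.
#111: 0→3
#125: 3→15
#104: 15→20
#118: 20→30
Sum = 3+15+20+30 = 68.
SPT 59, FIFO 61, LPT 91, EDD 68 → minimum 59.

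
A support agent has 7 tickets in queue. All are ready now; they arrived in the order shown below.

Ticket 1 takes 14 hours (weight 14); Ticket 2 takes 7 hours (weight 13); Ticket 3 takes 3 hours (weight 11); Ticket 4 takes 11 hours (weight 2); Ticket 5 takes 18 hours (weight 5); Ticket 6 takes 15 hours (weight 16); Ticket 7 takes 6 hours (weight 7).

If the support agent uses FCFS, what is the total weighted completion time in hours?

FIFO (arrival order): Ticket 1 Ticket 2 Ticket 3 Ticket 4 Ticket 5 Ticket 6 Ticket 7.
Ticket 1: finishes 14, weight 14, w·C = 196
Ticket 2: finishes 21, weight 13, w·C = 273
Ticket 3: finishes 24, weight 11, w·C = 264
Ticket 4: finishes 35, weight 2, w·C = 70
Ticket 5: finishes 53, weight 5, w·C = 265
Ticket 6: finishes 68, weight 16, w·C = 1088
Ticket 7: finishes 74, weight 7, w·C = 518
Sum = 196+273+264+70+265+1088+518 = 2674.

2674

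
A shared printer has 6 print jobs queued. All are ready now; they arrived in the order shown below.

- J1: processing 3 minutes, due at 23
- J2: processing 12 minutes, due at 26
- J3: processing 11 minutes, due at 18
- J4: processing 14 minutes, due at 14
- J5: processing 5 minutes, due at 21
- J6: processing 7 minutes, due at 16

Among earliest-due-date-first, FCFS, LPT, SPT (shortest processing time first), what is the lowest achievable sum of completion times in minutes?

142

EDD (increasing due date): J4 J6 J3 J5 J1 J2.
J4: 0→14
J6: 14→21
J3: 21→32
J5: 32→37
J1: 37→40
J2: 40→52
Sum = 14+21+32+37+40+52 = 196.
FIFO (arrival order): J1 J2 J3 J4 J5 J6.
J1: 0→3
J2: 3→15
J3: 15→26
J4: 26→40
J5: 40→45
J6: 45→52
Sum = 3+15+26+40+45+52 = 181.
LPT (decreasing processing time): J4 J2 J3 J6 J5 J1.
J4: 0→14
J2: 14→26
J3: 26→37
J6: 37→44
J5: 44→49
J1: 49→52
Sum = 14+26+37+44+49+52 = 222.
SPT (increasing processing time): J1 J5 J6 J3 J2 J4.
J1: 0→3
J5: 3→8
J6: 8→15
J3: 15→26
J2: 26→38
J4: 38→52
Sum = 3+8+15+26+38+52 = 142.
EDD 196, FIFO 181, LPT 222, SPT 142 → minimum 142.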